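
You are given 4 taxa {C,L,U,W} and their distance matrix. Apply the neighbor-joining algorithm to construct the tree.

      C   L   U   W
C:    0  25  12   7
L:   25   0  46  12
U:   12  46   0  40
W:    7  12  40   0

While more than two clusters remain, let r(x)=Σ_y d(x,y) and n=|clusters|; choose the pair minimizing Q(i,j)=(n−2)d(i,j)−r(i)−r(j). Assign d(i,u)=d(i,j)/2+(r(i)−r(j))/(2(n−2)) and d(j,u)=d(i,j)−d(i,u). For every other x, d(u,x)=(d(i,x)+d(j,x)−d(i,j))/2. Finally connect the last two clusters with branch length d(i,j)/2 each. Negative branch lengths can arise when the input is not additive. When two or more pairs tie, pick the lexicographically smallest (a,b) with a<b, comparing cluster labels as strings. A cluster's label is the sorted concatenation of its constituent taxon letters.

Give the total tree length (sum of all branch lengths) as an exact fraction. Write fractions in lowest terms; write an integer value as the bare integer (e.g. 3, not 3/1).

step 1: merge (C,U) at d=12, Q=-118; branch lengths C→-15/2, U→39/2; new cluster CU
  updated: d(CU,L)=59/2, d(CU,W)=35/2
step 2: merge (CU,L) at d=59/2, Q=-59; branch lengths CU→35/2, L→12; new cluster CLU
  updated: d(CLU,W)=0
step 3: merge (CLU,W) at d=0; branch lengths CLU→0, W→0; new cluster CLUW
final tree: (((C:-15/2,U:39/2):35/2,L:12):0,W:0)
total length: 83/2

83/2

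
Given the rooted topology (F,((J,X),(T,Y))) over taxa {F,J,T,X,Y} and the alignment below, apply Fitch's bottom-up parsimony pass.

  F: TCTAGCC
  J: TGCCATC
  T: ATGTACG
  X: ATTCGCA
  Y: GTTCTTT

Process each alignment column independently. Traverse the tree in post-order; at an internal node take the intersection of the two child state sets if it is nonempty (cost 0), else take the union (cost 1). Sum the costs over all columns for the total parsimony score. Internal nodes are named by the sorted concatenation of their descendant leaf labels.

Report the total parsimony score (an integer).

17

[col 0] JX: children J:{T}, X:{A} ∪→ {A,T}; cost 1
[col 0] TY: children T:{A}, Y:{G} ∪→ {A,G}; cost 1
[col 0] JTXY: children JX:{A,T}, TY:{A,G} ∩→ {A}; cost 0
[col 0] FJTXY: children F:{T}, JTXY:{A} ∪→ {A,T}; cost 1
[col 1] JX: children J:{G}, X:{T} ∪→ {G,T}; cost 1
[col 1] TY: children T:{T}, Y:{T} ∩→ {T}; cost 0
[col 1] JTXY: children JX:{G,T}, TY:{T} ∩→ {T}; cost 0
[col 1] FJTXY: children F:{C}, JTXY:{T} ∪→ {C,T}; cost 1
[col 2] JX: children J:{C}, X:{T} ∪→ {C,T}; cost 1
[col 2] TY: children T:{G}, Y:{T} ∪→ {G,T}; cost 1
[col 2] JTXY: children JX:{C,T}, TY:{G,T} ∩→ {T}; cost 0
[col 2] FJTXY: children F:{T}, JTXY:{T} ∩→ {T}; cost 0
[col 3] JX: children J:{C}, X:{C} ∩→ {C}; cost 0
[col 3] TY: children T:{T}, Y:{C} ∪→ {C,T}; cost 1
[col 3] JTXY: children JX:{C}, TY:{C,T} ∩→ {C}; cost 0
[col 3] FJTXY: children F:{A}, JTXY:{C} ∪→ {A,C}; cost 1
[col 4] JX: children J:{A}, X:{G} ∪→ {A,G}; cost 1
[col 4] TY: children T:{A}, Y:{T} ∪→ {A,T}; cost 1
[col 4] JTXY: children JX:{A,G}, TY:{A,T} ∩→ {A}; cost 0
[col 4] FJTXY: children F:{G}, JTXY:{A} ∪→ {A,G}; cost 1
[col 5] JX: children J:{T}, X:{C} ∪→ {C,T}; cost 1
[col 5] TY: children T:{C}, Y:{T} ∪→ {C,T}; cost 1
[col 5] JTXY: children JX:{C,T}, TY:{C,T} ∩→ {C,T}; cost 0
[col 5] FJTXY: children F:{C}, JTXY:{C,T} ∩→ {C}; cost 0
[col 6] JX: children J:{C}, X:{A} ∪→ {A,C}; cost 1
[col 6] TY: children T:{G}, Y:{T} ∪→ {G,T}; cost 1
[col 6] JTXY: children JX:{A,C}, TY:{G,T} ∪→ {A,C,G,T}; cost 1
[col 6] FJTXY: children F:{C}, JTXY:{A,C,G,T} ∩→ {C}; cost 0
per-site changes: [3, 2, 2, 2, 3, 2, 3]; total = 17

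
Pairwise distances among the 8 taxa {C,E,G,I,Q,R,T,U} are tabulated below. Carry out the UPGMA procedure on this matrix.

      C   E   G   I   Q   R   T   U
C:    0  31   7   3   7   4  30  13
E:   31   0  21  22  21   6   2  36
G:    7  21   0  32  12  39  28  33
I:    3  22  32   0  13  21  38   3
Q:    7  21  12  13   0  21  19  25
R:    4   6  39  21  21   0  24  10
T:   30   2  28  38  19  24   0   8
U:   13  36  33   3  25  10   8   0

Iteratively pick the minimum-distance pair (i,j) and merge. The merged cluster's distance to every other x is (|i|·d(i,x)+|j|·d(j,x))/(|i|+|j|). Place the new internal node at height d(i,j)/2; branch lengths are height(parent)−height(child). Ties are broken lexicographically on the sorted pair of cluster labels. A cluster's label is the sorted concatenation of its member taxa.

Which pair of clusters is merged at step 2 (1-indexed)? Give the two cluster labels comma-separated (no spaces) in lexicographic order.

step 1: merge (E,T) at d=2; branch lengths E→1, T→1; new cluster ET
  updated: d(C,ET)=61/2, d(ET,G)=49/2, d(ET,I)=30, d(ET,Q)=20, d(ET,R)=15, d(ET,U)=22
step 2: merge (C,I) at d=3; branch lengths C→3/2, I→3/2; new cluster CI
  updated: d(CI,ET)=121/4, d(CI,G)=39/2, d(CI,Q)=10, d(CI,R)=25/2, d(CI,U)=8
step 3: merge (CI,U) at d=8; branch lengths CI→5/2, U→4; new cluster CIU
  updated: d(CIU,ET)=55/2, d(CIU,G)=24, d(CIU,Q)=15, d(CIU,R)=35/3
step 4: merge (CIU,R) at d=35/3; branch lengths CIU→11/6, R→35/6; new cluster CIRU
  updated: d(CIRU,ET)=195/8, d(CIRU,G)=111/4, d(CIRU,Q)=33/2
step 5: merge (G,Q) at d=12; branch lengths G→6, Q→6; new cluster GQ
  updated: d(CIRU,GQ)=177/8, d(ET,GQ)=89/4
step 6: merge (CIRU,GQ) at d=177/8; branch lengths CIRU→251/48, GQ→81/16; new cluster CGIQRU
  updated: d(CGIQRU,ET)=71/3
step 7: merge (CGIQRU,ET) at d=71/3; branch lengths CGIQRU→37/48, ET→65/6; new cluster CEGIQRTU
final tree: (((((C:3/2,I:3/2):5/2,U:4):11/6,R:35/6):251/48,(G:6,Q:6):81/16):37/48,(E:1,T:1):65/6)
total length: 849/16

C,I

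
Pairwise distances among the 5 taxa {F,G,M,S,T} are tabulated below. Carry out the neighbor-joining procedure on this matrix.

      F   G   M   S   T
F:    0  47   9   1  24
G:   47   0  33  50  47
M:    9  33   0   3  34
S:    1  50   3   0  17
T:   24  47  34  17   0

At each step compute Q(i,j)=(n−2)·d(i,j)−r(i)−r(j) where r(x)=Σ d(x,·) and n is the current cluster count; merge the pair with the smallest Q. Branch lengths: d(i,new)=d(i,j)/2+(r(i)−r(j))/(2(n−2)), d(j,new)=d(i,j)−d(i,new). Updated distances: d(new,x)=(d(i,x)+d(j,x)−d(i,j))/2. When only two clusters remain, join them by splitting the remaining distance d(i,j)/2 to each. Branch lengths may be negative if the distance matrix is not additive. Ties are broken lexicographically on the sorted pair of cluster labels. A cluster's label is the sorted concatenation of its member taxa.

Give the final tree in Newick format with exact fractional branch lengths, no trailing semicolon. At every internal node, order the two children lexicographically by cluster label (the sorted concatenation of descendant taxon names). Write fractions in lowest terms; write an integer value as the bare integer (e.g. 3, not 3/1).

(((F:5/2,S:-3/2):3,(G:98/3,T:43/3):15/2):5/4,M:5/4)

1. join G+T (d=47, Q=-158) ⇒ GT; edges |G|=98/3, |T|=43/3
  updated: d(F,GT)=12, d(GT,M)=10, d(GT,S)=10
2. join F+S (d=1, Q=-34) ⇒ FS; edges |F|=5/2, |S|=-3/2
  updated: d(FS,GT)=21/2, d(FS,M)=11/2
3. join FS+GT (d=21/2, Q=-26) ⇒ FGST; edges |FS|=3, |GT|=15/2
  updated: d(FGST,M)=5/2
4. join FGST+M (d=5/2) ⇒ FGMST; edges |FGST|=5/4, |M|=5/4
final tree: (((F:5/2,S:-3/2):3,(G:98/3,T:43/3):15/2):5/4,M:5/4)
total length: 61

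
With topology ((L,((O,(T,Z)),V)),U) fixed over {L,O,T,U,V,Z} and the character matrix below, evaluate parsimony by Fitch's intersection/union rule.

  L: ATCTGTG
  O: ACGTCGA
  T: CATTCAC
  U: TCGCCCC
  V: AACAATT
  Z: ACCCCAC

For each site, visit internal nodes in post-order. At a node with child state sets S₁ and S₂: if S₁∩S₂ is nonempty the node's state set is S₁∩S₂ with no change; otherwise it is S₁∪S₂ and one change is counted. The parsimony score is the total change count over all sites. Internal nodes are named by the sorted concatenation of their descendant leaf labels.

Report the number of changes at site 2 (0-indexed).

3

TZ@0: {C} ∪ {A} = {A,C} (union, +1)
OTZ@0: {A} ∩ {A,C} = {A} (intersection, +0)
OTVZ@0: {A} ∩ {A} = {A} (intersection, +0)
LOTVZ@0: {A} ∩ {A} = {A} (intersection, +0)
LOTUVZ@0: {A} ∪ {T} = {A,T} (union, +1)
TZ@1: {A} ∪ {C} = {A,C} (union, +1)
OTZ@1: {C} ∩ {A,C} = {C} (intersection, +0)
OTVZ@1: {C} ∪ {A} = {A,C} (union, +1)
LOTVZ@1: {T} ∪ {A,C} = {A,C,T} (union, +1)
LOTUVZ@1: {A,C,T} ∩ {C} = {C} (intersection, +0)
TZ@2: {T} ∪ {C} = {C,T} (union, +1)
OTZ@2: {G} ∪ {C,T} = {C,G,T} (union, +1)
OTVZ@2: {C,G,T} ∩ {C} = {C} (intersection, +0)
LOTVZ@2: {C} ∩ {C} = {C} (intersection, +0)
LOTUVZ@2: {C} ∪ {G} = {C,G} (union, +1)
TZ@3: {T} ∪ {C} = {C,T} (union, +1)
OTZ@3: {T} ∩ {C,T} = {T} (intersection, +0)
OTVZ@3: {T} ∪ {A} = {A,T} (union, +1)
LOTVZ@3: {T} ∩ {A,T} = {T} (intersection, +0)
LOTUVZ@3: {T} ∪ {C} = {C,T} (union, +1)
TZ@4: {C} ∩ {C} = {C} (intersection, +0)
OTZ@4: {C} ∩ {C} = {C} (intersection, +0)
OTVZ@4: {C} ∪ {A} = {A,C} (union, +1)
LOTVZ@4: {G} ∪ {A,C} = {A,C,G} (union, +1)
LOTUVZ@4: {A,C,G} ∩ {C} = {C} (intersection, +0)
TZ@5: {A} ∩ {A} = {A} (intersection, +0)
OTZ@5: {G} ∪ {A} = {A,G} (union, +1)
OTVZ@5: {A,G} ∪ {T} = {A,G,T} (union, +1)
LOTVZ@5: {T} ∩ {A,G,T} = {T} (intersection, +0)
LOTUVZ@5: {T} ∪ {C} = {C,T} (union, +1)
TZ@6: {C} ∩ {C} = {C} (intersection, +0)
OTZ@6: {A} ∪ {C} = {A,C} (union, +1)
OTVZ@6: {A,C} ∪ {T} = {A,C,T} (union, +1)
LOTVZ@6: {G} ∪ {A,C,T} = {A,C,G,T} (union, +1)
LOTUVZ@6: {A,C,G,T} ∩ {C} = {C} (intersection, +0)
per-site changes: [2, 3, 3, 3, 2, 3, 3]; total = 19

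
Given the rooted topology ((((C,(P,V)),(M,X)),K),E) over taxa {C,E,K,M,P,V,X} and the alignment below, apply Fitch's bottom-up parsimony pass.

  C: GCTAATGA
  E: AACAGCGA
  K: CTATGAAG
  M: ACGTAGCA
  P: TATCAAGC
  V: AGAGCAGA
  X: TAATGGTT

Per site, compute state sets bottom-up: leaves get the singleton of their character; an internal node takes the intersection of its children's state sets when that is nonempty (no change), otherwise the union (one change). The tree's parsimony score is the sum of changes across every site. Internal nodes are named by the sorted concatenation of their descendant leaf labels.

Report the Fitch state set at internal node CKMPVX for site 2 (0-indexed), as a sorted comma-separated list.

PV@0: {T} ∪ {A} = {A,T} (union, +1)
CPV@0: {G} ∪ {A,T} = {A,G,T} (union, +1)
MX@0: {A} ∪ {T} = {A,T} (union, +1)
CMPVX@0: {A,G,T} ∩ {A,T} = {A,T} (intersection, +0)
CKMPVX@0: {A,T} ∪ {C} = {A,C,T} (union, +1)
CEKMPVX@0: {A,C,T} ∩ {A} = {A} (intersection, +0)
PV@1: {A} ∪ {G} = {A,G} (union, +1)
CPV@1: {C} ∪ {A,G} = {A,C,G} (union, +1)
MX@1: {C} ∪ {A} = {A,C} (union, +1)
CMPVX@1: {A,C,G} ∩ {A,C} = {A,C} (intersection, +0)
CKMPVX@1: {A,C} ∪ {T} = {A,C,T} (union, +1)
CEKMPVX@1: {A,C,T} ∩ {A} = {A} (intersection, +0)
PV@2: {T} ∪ {A} = {A,T} (union, +1)
CPV@2: {T} ∩ {A,T} = {T} (intersection, +0)
MX@2: {G} ∪ {A} = {A,G} (union, +1)
CMPVX@2: {T} ∪ {A,G} = {A,G,T} (union, +1)
CKMPVX@2: {A,G,T} ∩ {A} = {A} (intersection, +0)
CEKMPVX@2: {A} ∪ {C} = {A,C} (union, +1)
PV@3: {C} ∪ {G} = {C,G} (union, +1)
CPV@3: {A} ∪ {C,G} = {A,C,G} (union, +1)
MX@3: {T} ∩ {T} = {T} (intersection, +0)
CMPVX@3: {A,C,G} ∪ {T} = {A,C,G,T} (union, +1)
CKMPVX@3: {A,C,G,T} ∩ {T} = {T} (intersection, +0)
CEKMPVX@3: {T} ∪ {A} = {A,T} (union, +1)
PV@4: {A} ∪ {C} = {A,C} (union, +1)
CPV@4: {A} ∩ {A,C} = {A} (intersection, +0)
MX@4: {A} ∪ {G} = {A,G} (union, +1)
CMPVX@4: {A} ∩ {A,G} = {A} (intersection, +0)
CKMPVX@4: {A} ∪ {G} = {A,G} (union, +1)
CEKMPVX@4: {A,G} ∩ {G} = {G} (intersection, +0)
PV@5: {A} ∩ {A} = {A} (intersection, +0)
CPV@5: {T} ∪ {A} = {A,T} (union, +1)
MX@5: {G} ∩ {G} = {G} (intersection, +0)
CMPVX@5: {A,T} ∪ {G} = {A,G,T} (union, +1)
CKMPVX@5: {A,G,T} ∩ {A} = {A} (intersection, +0)
CEKMPVX@5: {A} ∪ {C} = {A,C} (union, +1)
PV@6: {G} ∩ {G} = {G} (intersection, +0)
CPV@6: {G} ∩ {G} = {G} (intersection, +0)
MX@6: {C} ∪ {T} = {C,T} (union, +1)
CMPVX@6: {G} ∪ {C,T} = {C,G,T} (union, +1)
CKMPVX@6: {C,G,T} ∪ {A} = {A,C,G,T} (union, +1)
CEKMPVX@6: {A,C,G,T} ∩ {G} = {G} (intersection, +0)
PV@7: {C} ∪ {A} = {A,C} (union, +1)
CPV@7: {A} ∩ {A,C} = {A} (intersection, +0)
MX@7: {A} ∪ {T} = {A,T} (union, +1)
CMPVX@7: {A} ∩ {A,T} = {A} (intersection, +0)
CKMPVX@7: {A} ∪ {G} = {A,G} (union, +1)
CEKMPVX@7: {A,G} ∩ {A} = {A} (intersection, +0)
per-site changes: [4, 4, 4, 4, 3, 3, 3, 3]; total = 28

A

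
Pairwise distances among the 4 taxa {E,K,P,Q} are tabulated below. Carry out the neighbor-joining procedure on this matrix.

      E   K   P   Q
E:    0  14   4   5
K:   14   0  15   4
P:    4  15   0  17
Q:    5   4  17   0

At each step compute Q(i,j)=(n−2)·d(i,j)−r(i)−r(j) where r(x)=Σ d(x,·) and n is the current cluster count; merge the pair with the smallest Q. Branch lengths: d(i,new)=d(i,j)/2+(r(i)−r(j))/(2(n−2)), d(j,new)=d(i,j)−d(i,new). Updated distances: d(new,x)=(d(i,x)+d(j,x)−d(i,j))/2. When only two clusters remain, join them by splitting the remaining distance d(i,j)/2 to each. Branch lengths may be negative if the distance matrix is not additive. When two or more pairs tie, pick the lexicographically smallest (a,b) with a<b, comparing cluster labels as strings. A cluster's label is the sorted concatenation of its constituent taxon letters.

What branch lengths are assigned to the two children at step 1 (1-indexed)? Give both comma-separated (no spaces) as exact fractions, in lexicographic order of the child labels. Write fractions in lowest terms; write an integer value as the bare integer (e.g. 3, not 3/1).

iteration 1: select E,P (d=4, Q=-51); attach at lengths (-5/4, 21/4); label the merged cluster EP
  updated: d(EP,K)=25/2, d(EP,Q)=9
iteration 2: select EP,K (d=25/2, Q=-51/2); attach at lengths (35/4, 15/4); label the merged cluster EKP
  updated: d(EKP,Q)=1/4
iteration 3: select EKP,Q (d=1/4); attach at lengths (1/8, 1/8); label the merged cluster EKPQ
final tree: (((E:-5/4,P:21/4):35/4,K:15/4):1/8,Q:1/8)
total length: 67/4

-5/4,21/4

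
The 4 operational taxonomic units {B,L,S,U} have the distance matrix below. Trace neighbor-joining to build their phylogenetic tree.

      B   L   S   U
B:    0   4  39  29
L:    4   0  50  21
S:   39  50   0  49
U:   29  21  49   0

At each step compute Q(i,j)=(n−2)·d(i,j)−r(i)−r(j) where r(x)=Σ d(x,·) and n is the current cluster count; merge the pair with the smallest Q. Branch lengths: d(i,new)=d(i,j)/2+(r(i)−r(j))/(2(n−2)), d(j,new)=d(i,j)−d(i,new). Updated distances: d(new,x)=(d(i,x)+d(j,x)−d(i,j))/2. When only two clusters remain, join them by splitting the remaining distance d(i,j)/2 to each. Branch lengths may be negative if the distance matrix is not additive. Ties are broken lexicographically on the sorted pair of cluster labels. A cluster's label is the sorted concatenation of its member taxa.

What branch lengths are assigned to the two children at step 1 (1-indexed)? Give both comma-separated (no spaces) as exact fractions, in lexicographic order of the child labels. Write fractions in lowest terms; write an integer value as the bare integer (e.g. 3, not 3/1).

5/4,11/4

iteration 1: select B,L (d=4, Q=-139); attach at lengths (5/4, 11/4); label the merged cluster BL
  updated: d(BL,S)=85/2, d(BL,U)=23
iteration 2: select BL,S (d=85/2, Q=-229/2); attach at lengths (33/4, 137/4); label the merged cluster BLS
  updated: d(BLS,U)=59/4
iteration 3: select BLS,U (d=59/4); attach at lengths (59/8, 59/8); label the merged cluster BLSU
final tree: (((B:5/4,L:11/4):33/4,S:137/4):59/8,U:59/8)
total length: 245/4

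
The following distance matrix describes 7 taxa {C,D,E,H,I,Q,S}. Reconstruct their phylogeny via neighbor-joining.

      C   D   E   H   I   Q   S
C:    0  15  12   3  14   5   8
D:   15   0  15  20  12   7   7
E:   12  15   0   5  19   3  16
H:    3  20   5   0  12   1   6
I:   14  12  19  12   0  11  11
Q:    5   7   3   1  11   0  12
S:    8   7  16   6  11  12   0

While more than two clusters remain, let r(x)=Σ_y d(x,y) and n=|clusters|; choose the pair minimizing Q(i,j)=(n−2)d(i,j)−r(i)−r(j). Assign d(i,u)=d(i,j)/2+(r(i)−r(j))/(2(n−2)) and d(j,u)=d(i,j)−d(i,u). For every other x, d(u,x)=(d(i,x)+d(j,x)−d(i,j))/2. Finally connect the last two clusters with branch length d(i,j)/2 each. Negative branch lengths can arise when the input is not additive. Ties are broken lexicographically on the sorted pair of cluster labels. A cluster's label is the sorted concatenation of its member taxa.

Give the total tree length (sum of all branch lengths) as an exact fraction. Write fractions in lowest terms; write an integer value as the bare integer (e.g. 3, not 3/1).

step 1: merge (D,S) at d=7, Q=-101; branch lengths D→51/10, S→19/10; new cluster DS
  updated: d(C,DS)=8, d(DS,E)=12, d(DS,H)=19/2, d(DS,I)=8, d(DS,Q)=6
step 2: merge (DS,I) at d=8, Q=-151/2; branch lengths DS→23/16, I→105/16; new cluster DIS
  updated: d(C,DIS)=7, d(DIS,E)=23/2, d(DIS,H)=27/4, d(DIS,Q)=9/2
step 3: merge (E,Q) at d=3, Q=-36; branch lengths E→9/2, Q→-3/2; new cluster EQ
  updated: d(C,EQ)=7, d(DIS,EQ)=13/2, d(EQ,H)=3/2
step 4: merge (C,DIS) at d=7, Q=-93/4; branch lengths C→43/16, DIS→69/16; new cluster CDIS
  updated: d(CDIS,EQ)=13/4, d(CDIS,H)=11/8
step 5: merge (CDIS,EQ) at d=13/4, Q=-49/8; branch lengths CDIS→25/16, EQ→27/16; new cluster CDEIQS
  updated: d(CDEIQS,H)=-3/16
step 6: merge (CDEIQS,H) at d=-3/16; branch lengths CDEIQS→-3/32, H→-3/32; new cluster CDEHIQS
final tree: (((C:43/16,((D:51/10,S:19/10):23/16,I:105/16):69/16):25/16,(E:9/2,Q:-3/2):27/16):-3/32,H:-3/32)
total length: 449/16

449/16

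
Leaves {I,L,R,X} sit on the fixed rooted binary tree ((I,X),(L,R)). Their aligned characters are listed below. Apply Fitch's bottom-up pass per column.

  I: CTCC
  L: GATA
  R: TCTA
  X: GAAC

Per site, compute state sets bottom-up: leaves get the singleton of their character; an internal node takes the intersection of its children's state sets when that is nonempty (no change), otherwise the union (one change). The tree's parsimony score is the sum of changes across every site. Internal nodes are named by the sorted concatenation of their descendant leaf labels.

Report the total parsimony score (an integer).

7

[col 0] IX: children I:{C}, X:{G} ∪→ {C,G}; cost 1
[col 0] LR: children L:{G}, R:{T} ∪→ {G,T}; cost 1
[col 0] ILRX: children IX:{C,G}, LR:{G,T} ∩→ {G}; cost 0
[col 1] IX: children I:{T}, X:{A} ∪→ {A,T}; cost 1
[col 1] LR: children L:{A}, R:{C} ∪→ {A,C}; cost 1
[col 1] ILRX: children IX:{A,T}, LR:{A,C} ∩→ {A}; cost 0
[col 2] IX: children I:{C}, X:{A} ∪→ {A,C}; cost 1
[col 2] LR: children L:{T}, R:{T} ∩→ {T}; cost 0
[col 2] ILRX: children IX:{A,C}, LR:{T} ∪→ {A,C,T}; cost 1
[col 3] IX: children I:{C}, X:{C} ∩→ {C}; cost 0
[col 3] LR: children L:{A}, R:{A} ∩→ {A}; cost 0
[col 3] ILRX: children IX:{C}, LR:{A} ∪→ {A,C}; cost 1
per-site changes: [2, 2, 2, 1]; total = 7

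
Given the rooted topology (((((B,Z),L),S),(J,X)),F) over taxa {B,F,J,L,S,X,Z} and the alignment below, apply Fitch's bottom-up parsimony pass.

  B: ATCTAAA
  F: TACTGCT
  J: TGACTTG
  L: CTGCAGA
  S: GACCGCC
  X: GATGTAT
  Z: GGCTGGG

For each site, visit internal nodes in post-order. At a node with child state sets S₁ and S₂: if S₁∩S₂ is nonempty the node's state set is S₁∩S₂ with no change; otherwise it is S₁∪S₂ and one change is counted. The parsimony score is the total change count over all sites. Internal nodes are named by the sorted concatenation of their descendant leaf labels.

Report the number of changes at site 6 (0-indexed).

4

[col 0] BZ: children B:{A}, Z:{G} ∪→ {A,G}; cost 1
[col 0] BLZ: children BZ:{A,G}, L:{C} ∪→ {A,C,G}; cost 1
[col 0] BLSZ: children BLZ:{A,C,G}, S:{G} ∩→ {G}; cost 0
[col 0] JX: children J:{T}, X:{G} ∪→ {G,T}; cost 1
[col 0] BJLSXZ: children BLSZ:{G}, JX:{G,T} ∩→ {G}; cost 0
[col 0] BFJLSXZ: children BJLSXZ:{G}, F:{T} ∪→ {G,T}; cost 1
[col 1] BZ: children B:{T}, Z:{G} ∪→ {G,T}; cost 1
[col 1] BLZ: children BZ:{G,T}, L:{T} ∩→ {T}; cost 0
[col 1] BLSZ: children BLZ:{T}, S:{A} ∪→ {A,T}; cost 1
[col 1] JX: children J:{G}, X:{A} ∪→ {A,G}; cost 1
[col 1] BJLSXZ: children BLSZ:{A,T}, JX:{A,G} ∩→ {A}; cost 0
[col 1] BFJLSXZ: children BJLSXZ:{A}, F:{A} ∩→ {A}; cost 0
[col 2] BZ: children B:{C}, Z:{C} ∩→ {C}; cost 0
[col 2] BLZ: children BZ:{C}, L:{G} ∪→ {C,G}; cost 1
[col 2] BLSZ: children BLZ:{C,G}, S:{C} ∩→ {C}; cost 0
[col 2] JX: children J:{A}, X:{T} ∪→ {A,T}; cost 1
[col 2] BJLSXZ: children BLSZ:{C}, JX:{A,T} ∪→ {A,C,T}; cost 1
[col 2] BFJLSXZ: children BJLSXZ:{A,C,T}, F:{C} ∩→ {C}; cost 0
[col 3] BZ: children B:{T}, Z:{T} ∩→ {T}; cost 0
[col 3] BLZ: children BZ:{T}, L:{C} ∪→ {C,T}; cost 1
[col 3] BLSZ: children BLZ:{C,T}, S:{C} ∩→ {C}; cost 0
[col 3] JX: children J:{C}, X:{G} ∪→ {C,G}; cost 1
[col 3] BJLSXZ: children BLSZ:{C}, JX:{C,G} ∩→ {C}; cost 0
[col 3] BFJLSXZ: children BJLSXZ:{C}, F:{T} ∪→ {C,T}; cost 1
[col 4] BZ: children B:{A}, Z:{G} ∪→ {A,G}; cost 1
[col 4] BLZ: children BZ:{A,G}, L:{A} ∩→ {A}; cost 0
[col 4] BLSZ: children BLZ:{A}, S:{G} ∪→ {A,G}; cost 1
[col 4] JX: children J:{T}, X:{T} ∩→ {T}; cost 0
[col 4] BJLSXZ: children BLSZ:{A,G}, JX:{T} ∪→ {A,G,T}; cost 1
[col 4] BFJLSXZ: children BJLSXZ:{A,G,T}, F:{G} ∩→ {G}; cost 0
[col 5] BZ: children B:{A}, Z:{G} ∪→ {A,G}; cost 1
[col 5] BLZ: children BZ:{A,G}, L:{G} ∩→ {G}; cost 0
[col 5] BLSZ: children BLZ:{G}, S:{C} ∪→ {C,G}; cost 1
[col 5] JX: children J:{T}, X:{A} ∪→ {A,T}; cost 1
[col 5] BJLSXZ: children BLSZ:{C,G}, JX:{A,T} ∪→ {A,C,G,T}; cost 1
[col 5] BFJLSXZ: children BJLSXZ:{A,C,G,T}, F:{C} ∩→ {C}; cost 0
[col 6] BZ: children B:{A}, Z:{G} ∪→ {A,G}; cost 1
[col 6] BLZ: children BZ:{A,G}, L:{A} ∩→ {A}; cost 0
[col 6] BLSZ: children BLZ:{A}, S:{C} ∪→ {A,C}; cost 1
[col 6] JX: children J:{G}, X:{T} ∪→ {G,T}; cost 1
[col 6] BJLSXZ: children BLSZ:{A,C}, JX:{G,T} ∪→ {A,C,G,T}; cost 1
[col 6] BFJLSXZ: children BJLSXZ:{A,C,G,T}, F:{T} ∩→ {T}; cost 0
per-site changes: [4, 3, 3, 3, 3, 4, 4]; total = 24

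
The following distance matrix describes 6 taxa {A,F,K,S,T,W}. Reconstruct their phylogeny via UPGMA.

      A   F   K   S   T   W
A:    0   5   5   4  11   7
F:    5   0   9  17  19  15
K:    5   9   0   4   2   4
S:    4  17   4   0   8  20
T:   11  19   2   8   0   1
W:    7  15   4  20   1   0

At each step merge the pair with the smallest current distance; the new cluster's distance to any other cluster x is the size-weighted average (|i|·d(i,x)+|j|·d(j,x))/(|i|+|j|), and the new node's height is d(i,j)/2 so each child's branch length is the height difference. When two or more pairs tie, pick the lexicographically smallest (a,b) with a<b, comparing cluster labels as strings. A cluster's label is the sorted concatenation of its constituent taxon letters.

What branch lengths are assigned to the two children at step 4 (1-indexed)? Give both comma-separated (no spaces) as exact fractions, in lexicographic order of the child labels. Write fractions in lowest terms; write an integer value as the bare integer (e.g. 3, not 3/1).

1. join T+W (d=1) ⇒ TW; edges |T|=1/2, |W|=1/2
  updated: d(A,TW)=9, d(F,TW)=17, d(K,TW)=3, d(S,TW)=14
2. join K+TW (d=3) ⇒ KTW; edges |K|=3/2, |TW|=1
  updated: d(A,KTW)=23/3, d(F,KTW)=43/3, d(KTW,S)=32/3
3. join A+S (d=4) ⇒ AS; edges |A|=2, |S|=2
  updated: d(AS,F)=11, d(AS,KTW)=55/6
4. join AS+KTW (d=55/6) ⇒ AKSTW; edges |AS|=31/12, |KTW|=37/12
  updated: d(AKSTW,F)=13
5. join AKSTW+F (d=13) ⇒ AFKSTW; edges |AKSTW|=23/12, |F|=13/2
final tree: (((A:2,S:2):31/12,(K:3/2,(T:1/2,W:1/2):1):37/12):23/12,F:13/2)
total length: 259/12

31/12,37/12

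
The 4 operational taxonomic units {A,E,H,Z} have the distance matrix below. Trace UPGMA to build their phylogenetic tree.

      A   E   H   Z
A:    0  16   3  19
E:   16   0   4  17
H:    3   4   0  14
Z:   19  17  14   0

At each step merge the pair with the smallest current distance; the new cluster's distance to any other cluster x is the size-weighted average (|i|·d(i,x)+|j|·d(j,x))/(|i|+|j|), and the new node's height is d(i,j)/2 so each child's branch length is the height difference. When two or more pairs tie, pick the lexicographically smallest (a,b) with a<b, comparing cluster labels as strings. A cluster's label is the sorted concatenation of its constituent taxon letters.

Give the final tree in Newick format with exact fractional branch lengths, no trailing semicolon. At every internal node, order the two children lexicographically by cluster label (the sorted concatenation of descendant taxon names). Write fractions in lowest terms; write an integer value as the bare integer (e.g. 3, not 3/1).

1. join A+H (d=3) ⇒ AH; edges |A|=3/2, |H|=3/2
  updated: d(AH,E)=10, d(AH,Z)=33/2
2. join AH+E (d=10) ⇒ AEH; edges |AH|=7/2, |E|=5
  updated: d(AEH,Z)=50/3
3. join AEH+Z (d=50/3) ⇒ AEHZ; edges |AEH|=10/3, |Z|=25/3
final tree: (((A:3/2,H:3/2):7/2,E:5):10/3,Z:25/3)
total length: 139/6

(((A:3/2,H:3/2):7/2,E:5):10/3,Z:25/3)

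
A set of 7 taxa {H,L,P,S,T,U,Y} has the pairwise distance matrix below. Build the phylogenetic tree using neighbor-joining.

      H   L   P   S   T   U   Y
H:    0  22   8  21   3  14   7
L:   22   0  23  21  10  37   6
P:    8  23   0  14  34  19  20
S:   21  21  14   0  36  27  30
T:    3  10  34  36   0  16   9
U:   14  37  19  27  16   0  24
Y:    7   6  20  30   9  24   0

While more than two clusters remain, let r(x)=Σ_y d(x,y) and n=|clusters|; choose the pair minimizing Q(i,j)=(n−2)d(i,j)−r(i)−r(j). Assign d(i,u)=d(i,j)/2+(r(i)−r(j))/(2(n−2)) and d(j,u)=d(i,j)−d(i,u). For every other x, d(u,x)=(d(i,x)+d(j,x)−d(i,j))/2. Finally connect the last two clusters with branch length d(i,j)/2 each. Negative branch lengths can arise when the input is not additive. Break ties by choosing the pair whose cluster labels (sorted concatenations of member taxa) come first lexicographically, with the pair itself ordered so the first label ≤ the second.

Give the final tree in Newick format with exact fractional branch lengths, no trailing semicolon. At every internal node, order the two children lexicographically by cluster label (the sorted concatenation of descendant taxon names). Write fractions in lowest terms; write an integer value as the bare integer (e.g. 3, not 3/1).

1. join P+S (d=14, Q=-197) ⇒ PS; edges |P|=39/10, |S|=101/10
  updated: d(H,PS)=15/2, d(L,PS)=15, d(PS,T)=28, d(PS,U)=16, d(PS,Y)=18
2. join L+Y (d=6, Q=-130) ⇒ LY; edges |L|=25/4, |Y|=-1/4
  updated: d(H,LY)=23/2, d(LY,PS)=27/2, d(LY,T)=13/2, d(LY,U)=55/2
3. join LY+T (d=13/2, Q=-93) ⇒ LTY; edges |LY|=25/6, |T|=7/3
  updated: d(H,LTY)=4, d(LTY,PS)=35/2, d(LTY,U)=37/2
4. join H+LTY (d=4, Q=-115/2) ⇒ HLTY; edges |H|=-13/8, |LTY|=45/8
  updated: d(HLTY,PS)=21/2, d(HLTY,U)=57/4
5. join HLTY+PS (d=21/2, Q=-163/4) ⇒ HLPSTY; edges |HLTY|=35/8, |PS|=49/8
  updated: d(HLPSTY,U)=79/8
6. join HLPSTY+U (d=79/8) ⇒ HLPSTUY; edges |HLPSTY|=79/16, |U|=79/16
final tree: (((H:-13/8,((L:25/4,Y:-1/4):25/6,T:7/3):45/8):35/8,(P:39/10,S:101/10):49/8):79/16,U:79/16)
total length: 407/8

(((H:-13/8,((L:25/4,Y:-1/4):25/6,T:7/3):45/8):35/8,(P:39/10,S:101/10):49/8):79/16,U:79/16)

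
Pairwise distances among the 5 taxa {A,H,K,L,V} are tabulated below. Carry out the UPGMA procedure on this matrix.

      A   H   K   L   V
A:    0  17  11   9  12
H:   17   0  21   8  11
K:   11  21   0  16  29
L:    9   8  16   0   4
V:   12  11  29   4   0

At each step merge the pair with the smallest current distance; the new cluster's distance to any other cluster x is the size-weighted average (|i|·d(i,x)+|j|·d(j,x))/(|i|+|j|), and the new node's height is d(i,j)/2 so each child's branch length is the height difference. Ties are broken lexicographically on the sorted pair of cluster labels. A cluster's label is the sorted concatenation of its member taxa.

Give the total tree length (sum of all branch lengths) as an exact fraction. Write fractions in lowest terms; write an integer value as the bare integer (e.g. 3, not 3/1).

355/12

step 1: merge (L,V) at d=4; branch lengths L→2, V→2; new cluster LV
  updated: d(A,LV)=21/2, d(H,LV)=19/2, d(K,LV)=45/2
step 2: merge (H,LV) at d=19/2; branch lengths H→19/4, LV→11/4; new cluster HLV
  updated: d(A,HLV)=38/3, d(HLV,K)=22
step 3: merge (A,K) at d=11; branch lengths A→11/2, K→11/2; new cluster AK
  updated: d(AK,HLV)=52/3
step 4: merge (AK,HLV) at d=52/3; branch lengths AK→19/6, HLV→47/12; new cluster AHKLV
final tree: ((A:11/2,K:11/2):19/6,(H:19/4,(L:2,V:2):11/4):47/12)
total length: 355/12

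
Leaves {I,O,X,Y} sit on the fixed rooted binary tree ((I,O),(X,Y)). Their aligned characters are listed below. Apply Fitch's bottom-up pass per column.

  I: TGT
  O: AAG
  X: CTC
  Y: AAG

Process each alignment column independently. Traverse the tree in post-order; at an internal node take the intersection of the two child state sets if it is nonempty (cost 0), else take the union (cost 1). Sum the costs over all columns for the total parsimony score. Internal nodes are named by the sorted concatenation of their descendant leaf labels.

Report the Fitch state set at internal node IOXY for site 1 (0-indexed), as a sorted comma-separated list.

IO@0: {T} ∪ {A} = {A,T} (union, +1)
XY@0: {C} ∪ {A} = {A,C} (union, +1)
IOXY@0: {A,T} ∩ {A,C} = {A} (intersection, +0)
IO@1: {G} ∪ {A} = {A,G} (union, +1)
XY@1: {T} ∪ {A} = {A,T} (union, +1)
IOXY@1: {A,G} ∩ {A,T} = {A} (intersection, +0)
IO@2: {T} ∪ {G} = {G,T} (union, +1)
XY@2: {C} ∪ {G} = {C,G} (union, +1)
IOXY@2: {G,T} ∩ {C,G} = {G} (intersection, +0)
per-site changes: [2, 2, 2]; total = 6

A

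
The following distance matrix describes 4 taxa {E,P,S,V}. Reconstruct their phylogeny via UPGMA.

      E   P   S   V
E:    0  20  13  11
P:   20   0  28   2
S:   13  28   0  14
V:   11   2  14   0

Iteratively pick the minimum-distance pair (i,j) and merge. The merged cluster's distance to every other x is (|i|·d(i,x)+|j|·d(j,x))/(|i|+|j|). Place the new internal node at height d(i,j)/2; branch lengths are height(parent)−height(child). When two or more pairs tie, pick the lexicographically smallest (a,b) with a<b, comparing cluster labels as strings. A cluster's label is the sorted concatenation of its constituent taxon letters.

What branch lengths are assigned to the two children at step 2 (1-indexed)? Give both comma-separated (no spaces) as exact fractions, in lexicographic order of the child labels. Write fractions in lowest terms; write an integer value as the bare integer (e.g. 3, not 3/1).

13/2,13/2

iteration 1: select P,V (d=2); attach at lengths (1, 1); label the merged cluster PV
  updated: d(E,PV)=31/2, d(PV,S)=21
iteration 2: select E,S (d=13); attach at lengths (13/2, 13/2); label the merged cluster ES
  updated: d(ES,PV)=73/4
iteration 3: select ES,PV (d=73/4); attach at lengths (21/8, 65/8); label the merged cluster EPSV
final tree: ((E:13/2,S:13/2):21/8,(P:1,V:1):65/8)
total length: 103/4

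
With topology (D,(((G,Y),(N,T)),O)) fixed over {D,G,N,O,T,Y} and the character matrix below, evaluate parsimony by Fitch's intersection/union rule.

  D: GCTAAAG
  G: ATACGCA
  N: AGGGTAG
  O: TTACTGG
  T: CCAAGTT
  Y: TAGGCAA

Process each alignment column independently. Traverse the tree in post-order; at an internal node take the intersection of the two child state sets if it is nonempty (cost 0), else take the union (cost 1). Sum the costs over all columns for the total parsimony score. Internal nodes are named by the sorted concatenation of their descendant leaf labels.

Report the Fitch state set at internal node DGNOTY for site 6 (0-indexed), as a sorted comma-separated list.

site 0, node GY: G={A} ∪ Y={T} → {A,T} (+1)
site 0, node NT: N={A} ∪ T={C} → {A,C} (+1)
site 0, node GNTY: GY={A,T} ∩ NT={A,C} → {A} (+0)
site 0, node GNOTY: GNTY={A} ∪ O={T} → {A,T} (+1)
site 0, node DGNOTY: D={G} ∪ GNOTY={A,T} → {A,G,T} (+1)
site 1, node GY: G={T} ∪ Y={A} → {A,T} (+1)
site 1, node NT: N={G} ∪ T={C} → {C,G} (+1)
site 1, node GNTY: GY={A,T} ∪ NT={C,G} → {A,C,G,T} (+1)
site 1, node GNOTY: GNTY={A,C,G,T} ∩ O={T} → {T} (+0)
site 1, node DGNOTY: D={C} ∪ GNOTY={T} → {C,T} (+1)
site 2, node GY: G={A} ∪ Y={G} → {A,G} (+1)
site 2, node NT: N={G} ∪ T={A} → {A,G} (+1)
site 2, node GNTY: GY={A,G} ∩ NT={A,G} → {A,G} (+0)
site 2, node GNOTY: GNTY={A,G} ∩ O={A} → {A} (+0)
site 2, node DGNOTY: D={T} ∪ GNOTY={A} → {A,T} (+1)
site 3, node GY: G={C} ∪ Y={G} → {C,G} (+1)
site 3, node NT: N={G} ∪ T={A} → {A,G} (+1)
site 3, node GNTY: GY={C,G} ∩ NT={A,G} → {G} (+0)
site 3, node GNOTY: GNTY={G} ∪ O={C} → {C,G} (+1)
site 3, node DGNOTY: D={A} ∪ GNOTY={C,G} → {A,C,G} (+1)
site 4, node GY: G={G} ∪ Y={C} → {C,G} (+1)
site 4, node NT: N={T} ∪ T={G} → {G,T} (+1)
site 4, node GNTY: GY={C,G} ∩ NT={G,T} → {G} (+0)
site 4, node GNOTY: GNTY={G} ∪ O={T} → {G,T} (+1)
site 4, node DGNOTY: D={A} ∪ GNOTY={G,T} → {A,G,T} (+1)
site 5, node GY: G={C} ∪ Y={A} → {A,C} (+1)
site 5, node NT: N={A} ∪ T={T} → {A,T} (+1)
site 5, node GNTY: GY={A,C} ∩ NT={A,T} → {A} (+0)
site 5, node GNOTY: GNTY={A} ∪ O={G} → {A,G} (+1)
site 5, node DGNOTY: D={A} ∩ GNOTY={A,G} → {A} (+0)
site 6, node GY: G={A} ∩ Y={A} → {A} (+0)
site 6, node NT: N={G} ∪ T={T} → {G,T} (+1)
site 6, node GNTY: GY={A} ∪ NT={G,T} → {A,G,T} (+1)
site 6, node GNOTY: GNTY={A,G,T} ∩ O={G} → {G} (+0)
site 6, node DGNOTY: D={G} ∩ GNOTY={G} → {G} (+0)
per-site changes: [4, 4, 3, 4, 4, 3, 2]; total = 24

G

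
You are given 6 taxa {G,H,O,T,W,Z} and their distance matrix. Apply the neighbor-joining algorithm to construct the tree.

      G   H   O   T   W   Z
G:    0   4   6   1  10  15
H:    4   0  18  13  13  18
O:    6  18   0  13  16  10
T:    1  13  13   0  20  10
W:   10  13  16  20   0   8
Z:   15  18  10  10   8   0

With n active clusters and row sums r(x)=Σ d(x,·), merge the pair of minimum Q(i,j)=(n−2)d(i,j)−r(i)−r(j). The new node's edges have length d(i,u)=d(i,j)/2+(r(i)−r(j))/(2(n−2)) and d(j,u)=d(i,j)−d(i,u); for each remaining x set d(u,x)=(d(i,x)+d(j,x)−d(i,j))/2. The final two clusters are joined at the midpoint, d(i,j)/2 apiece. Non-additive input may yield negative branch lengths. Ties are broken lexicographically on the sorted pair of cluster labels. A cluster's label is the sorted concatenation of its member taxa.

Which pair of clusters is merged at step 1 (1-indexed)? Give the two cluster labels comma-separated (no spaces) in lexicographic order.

W,Z

iteration 1: select W,Z (d=8, Q=-96); attach at lengths (19/4, 13/4); label the merged cluster WZ
  updated: d(G,WZ)=17/2, d(H,WZ)=23/2, d(O,WZ)=9, d(T,WZ)=11
iteration 2: select O,WZ (d=9, Q=-59); attach at lengths (11/2, 7/2); label the merged cluster OWZ
  updated: d(G,OWZ)=11/4, d(H,OWZ)=41/4, d(OWZ,T)=15/2
iteration 3: select G,T (d=1, Q=-109/4); attach at lengths (-47/16, 63/16); label the merged cluster GT
  updated: d(GT,H)=8, d(GT,OWZ)=37/8
iteration 4: select GT,H (d=8, Q=-183/8); attach at lengths (19/16, 109/16); label the merged cluster GHT
  updated: d(GHT,OWZ)=55/16
iteration 5: select GHT,OWZ (d=55/16); attach at lengths (55/32, 55/32); label the merged cluster GHOTWZ
final tree: (((G:-47/16,T:63/16):19/16,H:109/16):55/32,(O:11/2,(W:19/4,Z:13/4):7/2):55/32)
total length: 471/16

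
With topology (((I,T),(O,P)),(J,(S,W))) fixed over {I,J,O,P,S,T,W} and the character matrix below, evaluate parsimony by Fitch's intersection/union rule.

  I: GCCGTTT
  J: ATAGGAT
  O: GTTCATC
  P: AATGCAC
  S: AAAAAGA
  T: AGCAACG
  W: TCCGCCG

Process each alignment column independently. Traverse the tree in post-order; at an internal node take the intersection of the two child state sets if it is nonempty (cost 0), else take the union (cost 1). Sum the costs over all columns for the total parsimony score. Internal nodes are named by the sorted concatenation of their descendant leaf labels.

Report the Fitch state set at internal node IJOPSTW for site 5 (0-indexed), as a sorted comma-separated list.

IT@0: {G} ∪ {A} = {A,G} (union, +1)
OP@0: {G} ∪ {A} = {A,G} (union, +1)
IOPT@0: {A,G} ∩ {A,G} = {A,G} (intersection, +0)
SW@0: {A} ∪ {T} = {A,T} (union, +1)
JSW@0: {A} ∩ {A,T} = {A} (intersection, +0)
IJOPSTW@0: {A,G} ∩ {A} = {A} (intersection, +0)
IT@1: {C} ∪ {G} = {C,G} (union, +1)
OP@1: {T} ∪ {A} = {A,T} (union, +1)
IOPT@1: {C,G} ∪ {A,T} = {A,C,G,T} (union, +1)
SW@1: {A} ∪ {C} = {A,C} (union, +1)
JSW@1: {T} ∪ {A,C} = {A,C,T} (union, +1)
IJOPSTW@1: {A,C,G,T} ∩ {A,C,T} = {A,C,T} (intersection, +0)
IT@2: {C} ∩ {C} = {C} (intersection, +0)
OP@2: {T} ∩ {T} = {T} (intersection, +0)
IOPT@2: {C} ∪ {T} = {C,T} (union, +1)
SW@2: {A} ∪ {C} = {A,C} (union, +1)
JSW@2: {A} ∩ {A,C} = {A} (intersection, +0)
IJOPSTW@2: {C,T} ∪ {A} = {A,C,T} (union, +1)
IT@3: {G} ∪ {A} = {A,G} (union, +1)
OP@3: {C} ∪ {G} = {C,G} (union, +1)
IOPT@3: {A,G} ∩ {C,G} = {G} (intersection, +0)
SW@3: {A} ∪ {G} = {A,G} (union, +1)
JSW@3: {G} ∩ {A,G} = {G} (intersection, +0)
IJOPSTW@3: {G} ∩ {G} = {G} (intersection, +0)
IT@4: {T} ∪ {A} = {A,T} (union, +1)
OP@4: {A} ∪ {C} = {A,C} (union, +1)
IOPT@4: {A,T} ∩ {A,C} = {A} (intersection, +0)
SW@4: {A} ∪ {C} = {A,C} (union, +1)
JSW@4: {G} ∪ {A,C} = {A,C,G} (union, +1)
IJOPSTW@4: {A} ∩ {A,C,G} = {A} (intersection, +0)
IT@5: {T} ∪ {C} = {C,T} (union, +1)
OP@5: {T} ∪ {A} = {A,T} (union, +1)
IOPT@5: {C,T} ∩ {A,T} = {T} (intersection, +0)
SW@5: {G} ∪ {C} = {C,G} (union, +1)
JSW@5: {A} ∪ {C,G} = {A,C,G} (union, +1)
IJOPSTW@5: {T} ∪ {A,C,G} = {A,C,G,T} (union, +1)
IT@6: {T} ∪ {G} = {G,T} (union, +1)
OP@6: {C} ∩ {C} = {C} (intersection, +0)
IOPT@6: {G,T} ∪ {C} = {C,G,T} (union, +1)
SW@6: {A} ∪ {G} = {A,G} (union, +1)
JSW@6: {T} ∪ {A,G} = {A,G,T} (union, +1)
IJOPSTW@6: {C,G,T} ∩ {A,G,T} = {G,T} (intersection, +0)
per-site changes: [3, 5, 3, 3, 4, 5, 4]; total = 27

A,C,G,T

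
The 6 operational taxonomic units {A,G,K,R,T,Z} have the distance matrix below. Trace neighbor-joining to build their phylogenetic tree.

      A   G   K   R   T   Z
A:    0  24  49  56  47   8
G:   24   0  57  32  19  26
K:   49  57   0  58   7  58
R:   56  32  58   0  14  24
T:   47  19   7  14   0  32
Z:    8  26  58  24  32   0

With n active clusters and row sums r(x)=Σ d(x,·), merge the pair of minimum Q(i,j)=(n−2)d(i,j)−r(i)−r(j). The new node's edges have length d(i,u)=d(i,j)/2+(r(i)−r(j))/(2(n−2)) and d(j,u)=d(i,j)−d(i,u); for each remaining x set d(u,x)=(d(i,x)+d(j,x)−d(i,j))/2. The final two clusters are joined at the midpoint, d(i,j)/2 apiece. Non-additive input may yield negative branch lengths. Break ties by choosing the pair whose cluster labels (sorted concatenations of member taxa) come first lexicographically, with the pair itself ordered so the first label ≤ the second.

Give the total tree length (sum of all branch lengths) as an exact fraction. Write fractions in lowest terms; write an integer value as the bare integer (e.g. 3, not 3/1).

1. join K+T (d=7, Q=-320) ⇒ KT; edges |K|=69/4, |T|=-41/4
  updated: d(A,KT)=89/2, d(G,KT)=69/2, d(KT,R)=65/2, d(KT,Z)=83/2
2. join A+Z (d=8, Q=-208) ⇒ AZ; edges |A|=19/2, |Z|=-3/2
  updated: d(AZ,G)=21, d(AZ,KT)=39, d(AZ,R)=36
3. join AZ+G (d=21, Q=-283/2) ⇒ AGZ; edges |AZ|=101/8, |G|=67/8
  updated: d(AGZ,KT)=105/4, d(AGZ,R)=47/2
4. join AGZ+KT (d=105/4, Q=-329/4) ⇒ AGKTZ; edges |AGZ|=69/8, |KT|=141/8
  updated: d(AGKTZ,R)=119/8
5. join AGKTZ+R (d=119/8) ⇒ AGKRTZ; edges |AGKTZ|=119/16, |R|=119/16
final tree: ((((A:19/2,Z:-3/2):101/8,G:67/8):69/8,(K:69/4,T:-41/4):141/8):119/16,R:119/16)
total length: 617/8

617/8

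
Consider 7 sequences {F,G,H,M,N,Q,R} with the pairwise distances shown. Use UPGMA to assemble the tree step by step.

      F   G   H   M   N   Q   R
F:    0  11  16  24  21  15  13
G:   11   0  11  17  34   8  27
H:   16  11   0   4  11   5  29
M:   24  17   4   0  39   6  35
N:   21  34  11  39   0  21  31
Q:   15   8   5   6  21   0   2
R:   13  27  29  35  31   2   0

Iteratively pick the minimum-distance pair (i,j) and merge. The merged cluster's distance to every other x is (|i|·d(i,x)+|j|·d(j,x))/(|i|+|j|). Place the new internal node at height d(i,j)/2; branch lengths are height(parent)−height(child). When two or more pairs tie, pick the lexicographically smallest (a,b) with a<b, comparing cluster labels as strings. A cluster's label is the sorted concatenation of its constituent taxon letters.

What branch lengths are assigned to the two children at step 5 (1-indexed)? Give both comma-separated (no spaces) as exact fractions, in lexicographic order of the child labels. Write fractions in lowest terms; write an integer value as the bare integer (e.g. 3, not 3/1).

step 1: merge (Q,R) at d=2; branch lengths Q→1, R→1; new cluster QR
  updated: d(F,QR)=14, d(G,QR)=35/2, d(H,QR)=17, d(M,QR)=41/2, d(N,QR)=26
step 2: merge (H,M) at d=4; branch lengths H→2, M→2; new cluster HM
  updated: d(F,HM)=20, d(G,HM)=14, d(HM,N)=25, d(HM,QR)=75/4
step 3: merge (F,G) at d=11; branch lengths F→11/2, G→11/2; new cluster FG
  updated: d(FG,HM)=17, d(FG,N)=55/2, d(FG,QR)=63/4
step 4: merge (FG,QR) at d=63/4; branch lengths FG→19/8, QR→55/8; new cluster FGQR
  updated: d(FGQR,HM)=143/8, d(FGQR,N)=107/4
step 5: merge (FGQR,HM) at d=143/8; branch lengths FGQR→17/16, HM→111/16; new cluster FGHMQR
  updated: d(FGHMQR,N)=157/6
step 6: merge (FGHMQR,N) at d=157/6; branch lengths FGHMQR→199/48, N→157/12; new cluster FGHMNQR
final tree: ((((F:11/2,G:11/2):19/8,(Q:1,R:1):55/8):17/16,(H:2,M:2):111/16):199/48,N:157/12)
total length: 2471/48

17/16,111/16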